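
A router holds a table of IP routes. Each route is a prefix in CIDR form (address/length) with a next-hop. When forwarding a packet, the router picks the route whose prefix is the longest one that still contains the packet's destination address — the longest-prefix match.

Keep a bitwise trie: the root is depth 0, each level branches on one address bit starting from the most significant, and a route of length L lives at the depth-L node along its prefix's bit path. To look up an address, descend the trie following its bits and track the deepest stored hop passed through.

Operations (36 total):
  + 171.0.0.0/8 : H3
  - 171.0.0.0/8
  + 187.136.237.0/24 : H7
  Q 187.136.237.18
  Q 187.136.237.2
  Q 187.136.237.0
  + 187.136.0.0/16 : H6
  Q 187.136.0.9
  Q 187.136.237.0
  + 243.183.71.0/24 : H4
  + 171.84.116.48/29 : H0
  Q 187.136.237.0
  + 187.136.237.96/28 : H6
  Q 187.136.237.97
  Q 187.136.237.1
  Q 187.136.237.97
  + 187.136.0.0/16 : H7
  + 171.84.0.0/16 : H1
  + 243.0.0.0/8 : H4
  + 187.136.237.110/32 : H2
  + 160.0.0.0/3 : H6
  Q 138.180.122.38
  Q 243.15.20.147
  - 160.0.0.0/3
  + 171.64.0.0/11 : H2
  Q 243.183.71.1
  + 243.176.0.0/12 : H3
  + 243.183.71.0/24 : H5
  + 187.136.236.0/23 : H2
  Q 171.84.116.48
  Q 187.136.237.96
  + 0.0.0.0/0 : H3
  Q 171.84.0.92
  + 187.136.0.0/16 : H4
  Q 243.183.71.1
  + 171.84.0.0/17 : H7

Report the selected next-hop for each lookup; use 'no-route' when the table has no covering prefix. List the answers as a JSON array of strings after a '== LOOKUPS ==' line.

Trace:
  + 171.0.0.0/8 (H3) depth=8
  - 171.0.0.0/8 clear@8
  + 187.136.237.0/24 (H7) depth=24
  Q 187.136.237.18: descend 101110111000100011101101 ; hops seen [H7] ; pick H7
  Q 187.136.237.2: descend 101110111000100011101101 ; hops seen [H7] ; pick H7
  Q 187.136.237.0: descend 101110111000100011101101 ; hops seen [H7] ; pick H7
  + 187.136.0.0/16 (H6) depth=16
  Q 187.136.0.9: descend 1011101110001000 ; hops seen [H6] ; pick H6
  Q 187.136.237.0: descend 101110111000100011101101 ; hops seen [H6,H7] ; pick H7
  + 243.183.71.0/24 (H4) depth=24
  + 171.84.116.48/29 (H0) depth=29
  Q 187.136.237.0: descend 101110111000100011101101 ; hops seen [H6,H7] ; pick H7
  + 187.136.237.96/28 (H6) depth=28
  Q 187.136.237.97: descend 1011101110001000111011010110 ; hops seen [H6,H7,H6] ; pick H6
  Q 187.136.237.1: descend 1011101110001000111011010 ; hops seen [H6,H7] ; pick H7
  Q 187.136.237.97: descend 1011101110001000111011010110 ; hops seen [H6,H7,H6] ; pick H6
  + 187.136.0.0/16 (H7) depth=16
  + 171.84.0.0/16 (H1) depth=16
  + 243.0.0.0/8 (H4) depth=8
  + 187.136.237.110/32 (H2) depth=32
  + 160.0.0.0/3 (H6) depth=3
  Q 138.180.122.38: descend 10 ; hops seen [∅] ; pick no-route
  Q 243.15.20.147: descend 11110011 ; hops seen [H4] ; pick H4
  - 160.0.0.0/3 clear@3
  + 171.64.0.0/11 (H2) depth=11
  Q 243.183.71.1: descend 111100111011011101000111 ; hops seen [H4,H4] ; pick H4
  + 243.176.0.0/12 (H3) depth=12
  + 243.183.71.0/24 (H5) depth=24
  + 187.136.236.0/23 (H2) depth=23
  Q 171.84.116.48: descend 10101011010101000111010000110 ; hops seen [H2,H1,H0] ; pick H0
  Q 187.136.237.96: descend 1011101110001000111011010110 ; hops seen [H7,H2,H7,H6] ; pick H6
  + 0.0.0.0/0 (H3) depth=0
  Q 171.84.0.92: descend 10101011010101000 ; hops seen [H3,H2,H1] ; pick H1
  + 187.136.0.0/16 (H4) depth=16
  Q 243.183.71.1: descend 111100111011011101000111 ; hops seen [H3,H4,H3,H5] ; pick H5
  + 171.84.0.0/17 (H7) depth=17

== LOOKUPS ==
["H7","H7","H7","H6","H7","H7","H6","H7","H6","no-route","H4","H4","H0","H6","H1","H5"]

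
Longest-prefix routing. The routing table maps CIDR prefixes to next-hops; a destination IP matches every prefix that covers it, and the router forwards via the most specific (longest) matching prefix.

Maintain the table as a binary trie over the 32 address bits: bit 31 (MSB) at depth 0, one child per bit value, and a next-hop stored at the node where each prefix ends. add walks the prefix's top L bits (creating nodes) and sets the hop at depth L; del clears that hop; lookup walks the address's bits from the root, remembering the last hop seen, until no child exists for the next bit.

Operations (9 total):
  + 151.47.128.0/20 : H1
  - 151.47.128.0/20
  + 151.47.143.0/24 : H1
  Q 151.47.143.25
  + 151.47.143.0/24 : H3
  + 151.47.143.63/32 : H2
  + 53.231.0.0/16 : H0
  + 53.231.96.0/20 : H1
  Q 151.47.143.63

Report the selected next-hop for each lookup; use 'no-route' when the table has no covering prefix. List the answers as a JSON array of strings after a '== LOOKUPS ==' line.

Trace:
  + 151.47.128.0/20 (H1) depth=20
  del 151.47.128.0/20 (clear depth 20)
  + 151.47.143.0/24 (H1) depth=24
  Q 151.47.143.25: descend 100101110010111110001111 ; hops seen [H1] ; pick H1
  + 151.47.143.0/24 (H3) depth=24
  + 151.47.143.63/32 (H2) depth=32
  + 53.231.0.0/16 (H0) depth=16
  + 53.231.96.0/20 (H1) depth=20
  Q 151.47.143.63: descend 10010111001011111000111100111111 ; hops seen [H3,H2] ; pick H2

== LOOKUPS ==
["H1","H2"]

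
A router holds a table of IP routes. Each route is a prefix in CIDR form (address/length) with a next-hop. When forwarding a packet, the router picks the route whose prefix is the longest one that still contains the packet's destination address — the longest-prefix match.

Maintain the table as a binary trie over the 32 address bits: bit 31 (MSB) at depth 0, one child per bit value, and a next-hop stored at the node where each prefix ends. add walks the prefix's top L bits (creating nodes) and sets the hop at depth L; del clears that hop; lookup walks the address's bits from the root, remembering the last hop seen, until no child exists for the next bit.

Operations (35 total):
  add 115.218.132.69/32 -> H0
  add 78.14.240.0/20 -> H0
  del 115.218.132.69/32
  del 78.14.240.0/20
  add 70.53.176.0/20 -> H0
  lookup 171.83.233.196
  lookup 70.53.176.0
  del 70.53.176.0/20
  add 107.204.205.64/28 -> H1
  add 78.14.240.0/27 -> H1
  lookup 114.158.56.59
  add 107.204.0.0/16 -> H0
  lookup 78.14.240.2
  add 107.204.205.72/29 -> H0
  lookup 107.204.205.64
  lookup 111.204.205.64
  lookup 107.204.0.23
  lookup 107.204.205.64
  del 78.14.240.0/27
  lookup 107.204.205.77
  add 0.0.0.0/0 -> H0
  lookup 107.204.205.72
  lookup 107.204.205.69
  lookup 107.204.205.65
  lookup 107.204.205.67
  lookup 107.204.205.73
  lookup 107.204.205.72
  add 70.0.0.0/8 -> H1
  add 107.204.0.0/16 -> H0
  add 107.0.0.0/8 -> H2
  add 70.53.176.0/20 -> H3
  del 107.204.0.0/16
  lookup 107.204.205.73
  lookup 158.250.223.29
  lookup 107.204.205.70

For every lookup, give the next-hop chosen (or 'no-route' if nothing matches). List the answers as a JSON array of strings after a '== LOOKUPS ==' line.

Trace:
  add 115.218.132.69/32 -> H0 at depth 32
  add 78.14.240.0/20 -> H0 at depth 20
  - 115.218.132.69/32 clear@32
  - 78.14.240.0/20 clear@20
  add 70.53.176.0/20 -> H0 at depth 20
  ? 171.83.233.196  path d0:-  best=no-route
  ? 70.53.176.0  path d0:-→d1:-→d2:-→d3:-→d4:-→d5:-→d6:-→d7:-→d8:-→d9:-→d10:-→d11:-→d12:-→d13:-→d14:-→d15:-→d16:-→d17:-→d18:-→d19:-→d20:H0  best=H0
  - 70.53.176.0/20 clear@20
  add 107.204.205.64/28 -> H1 at depth 28
  add 78.14.240.0/27 -> H1 at depth 27
  ? 114.158.56.59  path d0:-→d1:-→d2:-→d3:-→d4:-→d5:-→d6:-→d7:-  best=no-route
  add 107.204.0.0/16 -> H0 at depth 16
  ? 78.14.240.2  path d0:-→d1:-→d2:-→d3:-→d4:-→d5:-→d6:-→d7:-→d8:-→d9:-→d10:-→d11:-→d12:-→d13:-→d14:-→d15:-→d16:-→d17:-→d18:-→d19:-→d20:-→d21:-→d22:-→d23:-→d24:-→d25:-→d26:-→d27:H1  best=H1
  add 107.204.205.72/29 -> H0 at depth 29
  ? 107.204.205.64  path d0:-→d1:-→d2:-→d3:-→d4:-→d5:-→d6:-→d7:-→d8:-→d9:-→d10:-→d11:-→d12:-→d13:-→d14:-→d15:-→d16:H0→d17:-→d18:-→d19:-→d20:-→d21:-→d22:-→d23:-→d24:-→d25:-→d26:-→d27:-→d28:H1  best=H1
  ? 111.204.205.64  path d0:-→d1:-→d2:-→d3:-→d4:-→d5:-  best=no-route
  ? 107.204.0.23  path d0:-→d1:-→d2:-→d3:-→d4:-→d5:-→d6:-→d7:-→d8:-→d9:-→d10:-→d11:-→d12:-→d13:-→d14:-→d15:-→d16:H0  best=H0
  ? 107.204.205.64  path d0:-→d1:-→d2:-→d3:-→d4:-→d5:-→d6:-→d7:-→d8:-→d9:-→d10:-→d11:-→d12:-→d13:-→d14:-→d15:-→d16:H0→d17:-→d18:-→d19:-→d20:-→d21:-→d22:-→d23:-→d24:-→d25:-→d26:-→d27:-→d28:H1  best=H1
  - 78.14.240.0/27 clear@27
  ? 107.204.205.77  path d0:-→d1:-→d2:-→d3:-→d4:-→d5:-→d6:-→d7:-→d8:-→d9:-→d10:-→d11:-→d12:-→d13:-→d14:-→d15:-→d16:H0→d17:-→d18:-→d19:-→d20:-→d21:-→d22:-→d23:-→d24:-→d25:-→d26:-→d27:-→d28:H1→d29:H0  best=H0
  add 0.0.0.0/0 -> H0 at depth 0
  ? 107.204.205.72  path d0:H0→d1:-→d2:-→d3:-→d4:-→d5:-→d6:-→d7:-→d8:-→d9:-→d10:-→d11:-→d12:-→d13:-→d14:-→d15:-→d16:H0→d17:-→d18:-→d19:-→d20:-→d21:-→d22:-→d23:-→d24:-→d25:-→d26:-→d27:-→d28:H1→d29:H0  best=H0
  ? 107.204.205.69  path d0:H0→d1:-→d2:-→d3:-→d4:-→d5:-→d6:-→d7:-→d8:-→d9:-→d10:-→d11:-→d12:-→d13:-→d14:-→d15:-→d16:H0→d17:-→d18:-→d19:-→d20:-→d21:-→d22:-→d23:-→d24:-→d25:-→d26:-→d27:-→d28:H1  best=H1
  ? 107.204.205.65  path d0:H0→d1:-→d2:-→d3:-→d4:-→d5:-→d6:-→d7:-→d8:-→d9:-→d10:-→d11:-→d12:-→d13:-→d14:-→d15:-→d16:H0→d17:-→d18:-→d19:-→d20:-→d21:-→d22:-→d23:-→d24:-→d25:-→d26:-→d27:-→d28:H1  best=H1
  ? 107.204.205.67  path d0:H0→d1:-→d2:-→d3:-→d4:-→d5:-→d6:-→d7:-→d8:-→d9:-→d10:-→d11:-→d12:-→d13:-→d14:-→d15:-→d16:H0→d17:-→d18:-→d19:-→d20:-→d21:-→d22:-→d23:-→d24:-→d25:-→d26:-→d27:-→d28:H1  best=H1
  ? 107.204.205.73  path d0:H0→d1:-→d2:-→d3:-→d4:-→d5:-→d6:-→d7:-→d8:-→d9:-→d10:-→d11:-→d12:-→d13:-→d14:-→d15:-→d16:H0→d17:-→d18:-→d19:-→d20:-→d21:-→d22:-→d23:-→d24:-→d25:-→d26:-→d27:-→d28:H1→d29:H0  best=H0
  ? 107.204.205.72  path d0:H0→d1:-→d2:-→d3:-→d4:-→d5:-→d6:-→d7:-→d8:-→d9:-→d10:-→d11:-→d12:-→d13:-→d14:-→d15:-→d16:H0→d17:-→d18:-→d19:-→d20:-→d21:-→d22:-→d23:-→d24:-→d25:-→d26:-→d27:-→d28:H1→d29:H0  best=H0
  add 70.0.0.0/8 -> H1 at depth 8
  add 107.204.0.0/16 -> H0 at depth 16
  add 107.0.0.0/8 -> H2 at depth 8
  add 70.53.176.0/20 -> H3 at depth 20
  - 107.204.0.0/16 clear@16
  ? 107.204.205.73  path d0:H0→d1:-→d2:-→d3:-→d4:-→d5:-→d6:-→d7:-→d8:H2→d9:-→d10:-→d11:-→d12:-→d13:-→d14:-→d15:-→d16:-→d17:-→d18:-→d19:-→d20:-→d21:-→d22:-→d23:-→d24:-→d25:-→d26:-→d27:-→d28:H1→d29:H0  best=H0
  ? 158.250.223.29  path d0:H0  best=H0
  ? 107.204.205.70  path d0:H0→d1:-→d2:-→d3:-→d4:-→d5:-→d6:-→d7:-→d8:H2→d9:-→d10:-→d11:-→d12:-→d13:-→d14:-→d15:-→d16:-→d17:-→d18:-→d19:-→d20:-→d21:-→d22:-→d23:-→d24:-→d25:-→d26:-→d27:-→d28:H1  best=H1

== LOOKUPS ==
["no-route","H0","no-route","H1","H1","no-route","H0","H1","H0","H0","H1","H1","H1","H0","H0","H0","H0","H1"]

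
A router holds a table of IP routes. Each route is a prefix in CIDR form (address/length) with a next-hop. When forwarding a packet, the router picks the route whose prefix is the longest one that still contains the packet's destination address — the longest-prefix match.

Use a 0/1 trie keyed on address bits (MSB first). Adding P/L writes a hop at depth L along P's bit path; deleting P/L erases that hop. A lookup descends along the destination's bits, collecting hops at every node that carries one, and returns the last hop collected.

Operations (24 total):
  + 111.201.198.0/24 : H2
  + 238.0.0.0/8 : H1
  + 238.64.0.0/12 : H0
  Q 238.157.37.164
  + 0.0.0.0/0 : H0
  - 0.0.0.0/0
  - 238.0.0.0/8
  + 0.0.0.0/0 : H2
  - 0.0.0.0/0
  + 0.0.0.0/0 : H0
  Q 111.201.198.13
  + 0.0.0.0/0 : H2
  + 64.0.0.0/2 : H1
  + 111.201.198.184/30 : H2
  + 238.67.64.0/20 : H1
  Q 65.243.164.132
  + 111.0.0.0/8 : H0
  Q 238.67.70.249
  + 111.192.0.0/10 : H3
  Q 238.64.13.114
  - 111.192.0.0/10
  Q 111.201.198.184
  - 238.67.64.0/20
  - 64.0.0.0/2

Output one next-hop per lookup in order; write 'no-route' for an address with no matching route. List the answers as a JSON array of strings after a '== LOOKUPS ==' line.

Process each operation:
  add 111.201.198.0/24 -> H2 at depth 24
  add 238.0.0.0/8 -> H1 at depth 8
  add 238.64.0.0/12 -> H0 at depth 12
  Q 238.157.37.164: descend 11101110 ; hops seen [H1] ; pick H1
  add 0.0.0.0/0 -> H0 at depth 0
  - 0.0.0.0/0 clear@0
  - 238.0.0.0/8 clear@8
  add 0.0.0.0/0 -> H2 at depth 0
  - 0.0.0.0/0 clear@0
  add 0.0.0.0/0 -> H0 at depth 0
  Q 111.201.198.13: descend 011011111100100111000110 ; hops seen [H0,H2] ; pick H2
  add 0.0.0.0/0 -> H2 at depth 0
  add 64.0.0.0/2 -> H1 at depth 2
  add 111.201.198.184/30 -> H2 at depth 30
  add 238.67.64.0/20 -> H1 at depth 20
  Q 65.243.164.132: descend 01 ; hops seen [H2,H1] ; pick H1
  add 111.0.0.0/8 -> H0 at depth 8
  Q 238.67.70.249: descend 11101110010000110100 ; hops seen [H2,H0,H1] ; pick H1
  add 111.192.0.0/10 -> H3 at depth 10
  Q 238.64.13.114: descend 11101110010000 ; hops seen [H2,H0] ; pick H0
  - 111.192.0.0/10 clear@10
  Q 111.201.198.184: descend 011011111100100111000110101110 ; hops seen [H2,H1,H0,H2,H2] ; pick H2
  - 238.67.64.0/20 clear@20
  - 64.0.0.0/2 clear@2

== LOOKUPS ==
["H1","H2","H1","H1","H0","H2"]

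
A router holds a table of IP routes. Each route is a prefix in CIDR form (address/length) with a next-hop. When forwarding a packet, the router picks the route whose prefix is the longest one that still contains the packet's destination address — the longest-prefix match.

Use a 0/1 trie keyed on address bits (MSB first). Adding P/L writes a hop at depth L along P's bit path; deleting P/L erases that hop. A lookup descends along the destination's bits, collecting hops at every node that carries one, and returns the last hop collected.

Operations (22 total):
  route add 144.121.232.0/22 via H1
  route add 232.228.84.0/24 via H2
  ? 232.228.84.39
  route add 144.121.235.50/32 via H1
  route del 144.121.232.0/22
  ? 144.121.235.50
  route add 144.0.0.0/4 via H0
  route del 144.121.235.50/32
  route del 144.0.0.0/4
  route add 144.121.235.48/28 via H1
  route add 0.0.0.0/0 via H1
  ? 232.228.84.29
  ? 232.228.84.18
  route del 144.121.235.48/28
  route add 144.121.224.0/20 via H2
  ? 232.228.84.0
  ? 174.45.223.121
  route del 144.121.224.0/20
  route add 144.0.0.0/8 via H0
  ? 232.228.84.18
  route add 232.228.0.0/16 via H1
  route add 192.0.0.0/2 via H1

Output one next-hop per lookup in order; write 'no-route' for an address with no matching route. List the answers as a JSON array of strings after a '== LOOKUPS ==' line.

Apply in order:
  add 144.121.232.0/22 -> H1 at depth 22
  add 232.228.84.0/24 -> H2 at depth 24
  Q 232.228.84.39: descend 111010001110010001010100 ; hops seen [H2] ; pick H2
  add 144.121.235.50/32 -> H1 at depth 32
  - 144.121.232.0/22 clear@22
  Q 144.121.235.50: descend 10010000011110011110101100110010 ; hops seen [H1] ; pick H1
  add 144.0.0.0/4 -> H0 at depth 4
  - 144.121.235.50/32 clear@32
  - 144.0.0.0/4 clear@4
  add 144.121.235.48/28 -> H1 at depth 28
  add 0.0.0.0/0 -> H1 at depth 0
  Q 232.228.84.29: descend 111010001110010001010100 ; hops seen [H1,H2] ; pick H2
  Q 232.228.84.18: descend 111010001110010001010100 ; hops seen [H1,H2] ; pick H2
  - 144.121.235.48/28 clear@28
  add 144.121.224.0/20 -> H2 at depth 20
  Q 232.228.84.0: descend 111010001110010001010100 ; hops seen [H1,H2] ; pick H2
  Q 174.45.223.121: descend 10 ; hops seen [H1] ; pick H1
  - 144.121.224.0/20 clear@20
  add 144.0.0.0/8 -> H0 at depth 8
  Q 232.228.84.18: descend 111010001110010001010100 ; hops seen [H1,H2] ; pick H2
  add 232.228.0.0/16 -> H1 at depth 16
  add 192.0.0.0/2 -> H1 at depth 2

== LOOKUPS ==
["H2","H1","H2","H2","H2","H1","H2"]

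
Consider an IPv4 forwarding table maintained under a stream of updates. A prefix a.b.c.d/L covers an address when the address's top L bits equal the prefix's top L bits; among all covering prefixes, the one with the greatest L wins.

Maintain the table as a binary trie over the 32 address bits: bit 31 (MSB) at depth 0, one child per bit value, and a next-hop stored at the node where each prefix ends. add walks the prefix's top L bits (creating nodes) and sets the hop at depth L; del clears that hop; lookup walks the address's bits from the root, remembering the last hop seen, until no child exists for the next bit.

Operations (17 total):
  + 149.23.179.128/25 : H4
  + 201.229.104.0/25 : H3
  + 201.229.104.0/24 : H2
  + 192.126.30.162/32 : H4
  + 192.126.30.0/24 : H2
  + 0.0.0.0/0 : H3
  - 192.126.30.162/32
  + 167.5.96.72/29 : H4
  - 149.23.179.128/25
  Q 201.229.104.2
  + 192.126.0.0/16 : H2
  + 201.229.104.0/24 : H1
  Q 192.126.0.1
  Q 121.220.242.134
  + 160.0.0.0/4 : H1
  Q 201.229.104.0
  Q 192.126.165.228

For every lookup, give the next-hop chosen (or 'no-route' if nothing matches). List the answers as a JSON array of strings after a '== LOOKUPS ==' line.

Process each operation:
  + 149.23.179.128/25 (H4) depth=25
  + 201.229.104.0/25 (H3) depth=25
  + 201.229.104.0/24 (H2) depth=24
  + 192.126.30.162/32 (H4) depth=32
  + 192.126.30.0/24 (H2) depth=24
  + 0.0.0.0/0 (H3) depth=0
  - 192.126.30.162/32 clear@32
  + 167.5.96.72/29 (H4) depth=29
  - 149.23.179.128/25 clear@25
  lookup 201.229.104.2: bits 1100100111100101011010000 walk d0:H3→d1:-→d2:-→d3:-→d4:-→d5:-→d6:-→d7:-→d8:-→d9:-→d10:-→d11:-→d12:-→d13:-→d14:-→d15:-→d16:-→d17:-→d18:-→d19:-→d20:-→d21:-→d22:-→d23:-→d24:H2→d25:H3 -> H3
  + 192.126.0.0/16 (H2) depth=16
  + 201.229.104.0/24 (H1) depth=24
  lookup 192.126.0.1: bits 1100000001111110000 walk d0:H3→d1:-→d2:-→d3:-→d4:-→d5:-→d6:-→d7:-→d8:-→d9:-→d10:-→d11:-→d12:-→d13:-→d14:-→d15:-→d16:H2→d17:-→d18:-→d19:- -> H2
  lookup 121.220.242.134: bits ε walk d0:H3 -> H3
  + 160.0.0.0/4 (H1) depth=4
  lookup 201.229.104.0: bits 1100100111100101011010000 walk d0:H3→d1:-→d2:-→d3:-→d4:-→d5:-→d6:-→d7:-→d8:-→d9:-→d10:-→d11:-→d12:-→d13:-→d14:-→d15:-→d16:-→d17:-→d18:-→d19:-→d20:-→d21:-→d22:-→d23:-→d24:H1→d25:H3 -> H3
  lookup 192.126.165.228: bits 1100000001111110 walk d0:H3→d1:-→d2:-→d3:-→d4:-→d5:-→d6:-→d7:-→d8:-→d9:-→d10:-→d11:-→d12:-→d13:-→d14:-→d15:-→d16:H2 -> H2

== LOOKUPS ==
["H3","H2","H3","H3","H2"]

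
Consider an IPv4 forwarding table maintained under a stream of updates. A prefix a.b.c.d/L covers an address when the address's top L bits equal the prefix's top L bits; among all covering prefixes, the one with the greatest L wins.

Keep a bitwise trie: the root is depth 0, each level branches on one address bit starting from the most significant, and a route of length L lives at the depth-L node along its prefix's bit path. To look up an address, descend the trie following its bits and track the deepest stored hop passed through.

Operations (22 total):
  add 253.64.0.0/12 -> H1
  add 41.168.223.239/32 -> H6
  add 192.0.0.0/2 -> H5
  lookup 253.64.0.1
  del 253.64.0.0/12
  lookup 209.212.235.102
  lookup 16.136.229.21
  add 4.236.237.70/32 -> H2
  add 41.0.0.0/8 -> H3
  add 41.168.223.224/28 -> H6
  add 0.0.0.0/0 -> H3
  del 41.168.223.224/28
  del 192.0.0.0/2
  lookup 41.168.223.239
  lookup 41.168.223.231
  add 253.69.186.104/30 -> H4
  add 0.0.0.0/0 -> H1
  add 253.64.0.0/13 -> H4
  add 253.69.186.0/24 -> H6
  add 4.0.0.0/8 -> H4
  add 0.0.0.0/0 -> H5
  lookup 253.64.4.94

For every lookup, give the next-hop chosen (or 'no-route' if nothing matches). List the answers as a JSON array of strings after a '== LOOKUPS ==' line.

Process each operation:
  + 253.64.0.0/12 (H1) depth=12
  + 41.168.223.239/32 (H6) depth=32
  + 192.0.0.0/2 (H5) depth=2
  lookup 253.64.0.1: bits 111111010100 walk d0:-→d1:-→d2:H5→d3:-→d4:-→d5:-→d6:-→d7:-→d8:-→d9:-→d10:-→d11:-→d12:H1 -> H1
  del 253.64.0.0/12 (clear depth 12)
  lookup 209.212.235.102: bits 11 walk d0:-→d1:-→d2:H5 -> H5
  lookup 16.136.229.21: bits 00 walk d0:-→d1:-→d2:- -> no-route
  + 4.236.237.70/32 (H2) depth=32
  + 41.0.0.0/8 (H3) depth=8
  + 41.168.223.224/28 (H6) depth=28
  + 0.0.0.0/0 (H3) depth=0
  del 41.168.223.224/28 (clear depth 28)
  del 192.0.0.0/2 (clear depth 2)
  lookup 41.168.223.239: bits 00101001101010001101111111101111 walk d0:H3→d1:-→d2:-→d3:-→d4:-→d5:-→d6:-→d7:-→d8:H3→d9:-→d10:-→d11:-→d12:-→d13:-→d14:-→d15:-→d16:-→d17:-→d18:-→d19:-→d20:-→d21:-→d22:-→d23:-→d24:-→d25:-→d26:-→d27:-→d28:-→d29:-→d30:-→d31:-→d32:H6 -> H6
  lookup 41.168.223.231: bits 0010100110101000110111111110 walk d0:H3→d1:-→d2:-→d3:-→d4:-→d5:-→d6:-→d7:-→d8:H3→d9:-→d10:-→d11:-→d12:-→d13:-→d14:-→d15:-→d16:-→d17:-→d18:-→d19:-→d20:-→d21:-→d22:-→d23:-→d24:-→d25:-→d26:-→d27:-→d28:- -> H3
  + 253.69.186.104/30 (H4) depth=30
  + 0.0.0.0/0 (H1) depth=0
  + 253.64.0.0/13 (H4) depth=13
  + 253.69.186.0/24 (H6) depth=24
  + 4.0.0.0/8 (H4) depth=8
  + 0.0.0.0/0 (H5) depth=0
  lookup 253.64.4.94: bits 1111110101000 walk d0:H5→d1:-→d2:-→d3:-→d4:-→d5:-→d6:-→d7:-→d8:-→d9:-→d10:-→d11:-→d12:-→d13:H4 -> H4

== LOOKUPS ==
["H1","H5","no-route","H6","H3","H4"]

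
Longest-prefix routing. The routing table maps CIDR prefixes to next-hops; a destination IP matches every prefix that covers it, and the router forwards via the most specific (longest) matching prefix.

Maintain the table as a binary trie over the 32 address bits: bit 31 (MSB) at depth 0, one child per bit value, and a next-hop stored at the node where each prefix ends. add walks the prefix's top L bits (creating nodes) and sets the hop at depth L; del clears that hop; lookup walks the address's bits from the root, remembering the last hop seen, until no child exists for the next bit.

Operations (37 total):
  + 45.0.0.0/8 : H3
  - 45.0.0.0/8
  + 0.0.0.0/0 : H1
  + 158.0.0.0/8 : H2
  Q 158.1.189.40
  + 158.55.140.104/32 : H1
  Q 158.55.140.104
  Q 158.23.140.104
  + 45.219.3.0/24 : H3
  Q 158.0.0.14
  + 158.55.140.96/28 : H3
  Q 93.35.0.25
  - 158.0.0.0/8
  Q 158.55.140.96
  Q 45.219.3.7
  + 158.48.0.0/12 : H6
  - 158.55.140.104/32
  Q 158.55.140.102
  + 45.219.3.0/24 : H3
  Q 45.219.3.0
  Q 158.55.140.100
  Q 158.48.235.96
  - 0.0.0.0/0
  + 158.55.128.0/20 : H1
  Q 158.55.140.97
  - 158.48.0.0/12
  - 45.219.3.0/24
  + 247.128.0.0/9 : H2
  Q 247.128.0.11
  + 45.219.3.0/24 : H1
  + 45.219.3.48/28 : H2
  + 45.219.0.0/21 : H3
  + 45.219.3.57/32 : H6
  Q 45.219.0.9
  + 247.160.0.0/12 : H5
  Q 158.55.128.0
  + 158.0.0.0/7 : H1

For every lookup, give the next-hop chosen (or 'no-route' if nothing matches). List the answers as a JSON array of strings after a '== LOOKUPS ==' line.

Apply in order:
  add 45.0.0.0/8 -> H3 at depth 8
  - 45.0.0.0/8 clear@8
  add 0.0.0.0/0 -> H1 at depth 0
  add 158.0.0.0/8 -> H2 at depth 8
  lookup 158.1.189.40: bits 10011110 walk d0:H1→d1:-→d2:-→d3:-→d4:-→d5:-→d6:-→d7:-→d8:H2 -> H2
  add 158.55.140.104/32 -> H1 at depth 32
  lookup 158.55.140.104: bits 10011110001101111000110001101000 walk d0:H1→d1:-→d2:-→d3:-→d4:-→d5:-→d6:-→d7:-→d8:H2→d9:-→d10:-→d11:-→d12:-→d13:-→d14:-→d15:-→d16:-→d17:-→d18:-→d19:-→d20:-→d21:-→d22:-→d23:-→d24:-→d25:-→d26:-→d27:-→d28:-→d29:-→d30:-→d31:-→d32:H1 -> H1
  lookup 158.23.140.104: bits 1001111000 walk d0:H1→d1:-→d2:-→d3:-→d4:-→d5:-→d6:-→d7:-→d8:H2→d9:-→d10:- -> H2
  add 45.219.3.0/24 -> H3 at depth 24
  lookup 158.0.0.14: bits 1001111000 walk d0:H1→d1:-→d2:-→d3:-→d4:-→d5:-→d6:-→d7:-→d8:H2→d9:-→d10:- -> H2
  add 158.55.140.96/28 -> H3 at depth 28
  lookup 93.35.0.25: bits 0 walk d0:H1→d1:- -> H1
  - 158.0.0.0/8 clear@8
  lookup 158.55.140.96: bits 1001111000110111100011000110 walk d0:H1→d1:-→d2:-→d3:-→d4:-→d5:-→d6:-→d7:-→d8:-→d9:-→d10:-→d11:-→d12:-→d13:-→d14:-→d15:-→d16:-→d17:-→d18:-→d19:-→d20:-→d21:-→d22:-→d23:-→d24:-→d25:-→d26:-→d27:-→d28:H3 -> H3
  lookup 45.219.3.7: bits 001011011101101100000011 walk d0:H1→d1:-→d2:-→d3:-→d4:-→d5:-→d6:-→d7:-→d8:-→d9:-→d10:-→d11:-→d12:-→d13:-→d14:-→d15:-→d16:-→d17:-→d18:-→d19:-→d20:-→d21:-→d22:-→d23:-→d24:H3 -> H3
  add 158.48.0.0/12 -> H6 at depth 12
  - 158.55.140.104/32 clear@32
  lookup 158.55.140.102: bits 1001111000110111100011000110 walk d0:H1→d1:-→d2:-→d3:-→d4:-→d5:-→d6:-→d7:-→d8:-→d9:-→d10:-→d11:-→d12:H6→d13:-→d14:-→d15:-→d16:-→d17:-→d18:-→d19:-→d20:-→d21:-→d22:-→d23:-→d24:-→d25:-→d26:-→d27:-→d28:H3 -> H3
  add 45.219.3.0/24 -> H3 at depth 24
  lookup 45.219.3.0: bits 001011011101101100000011 walk d0:H1→d1:-→d2:-→d3:-→d4:-→d5:-→d6:-→d7:-→d8:-→d9:-→d10:-→d11:-→d12:-→d13:-→d14:-→d15:-→d16:-→d17:-→d18:-→d19:-→d20:-→d21:-→d22:-→d23:-→d24:H3 -> H3
  lookup 158.55.140.100: bits 1001111000110111100011000110 walk d0:H1→d1:-→d2:-→d3:-→d4:-→d5:-→d6:-→d7:-→d8:-→d9:-→d10:-→d11:-→d12:H6→d13:-→d14:-→d15:-→d16:-→d17:-→d18:-→d19:-→d20:-→d21:-→d22:-→d23:-→d24:-→d25:-→d26:-→d27:-→d28:H3 -> H3
  lookup 158.48.235.96: bits 1001111000110 walk d0:H1→d1:-→d2:-→d3:-→d4:-→d5:-→d6:-→d7:-→d8:-→d9:-→d10:-→d11:-→d12:H6→d13:- -> H6
  - 0.0.0.0/0 clear@0
  add 158.55.128.0/20 -> H1 at depth 20
  lookup 158.55.140.97: bits 1001111000110111100011000110 walk d0:-→d1:-→d2:-→d3:-→d4:-→d5:-→d6:-→d7:-→d8:-→d9:-→d10:-→d11:-→d12:H6→d13:-→d14:-→d15:-→d16:-→d17:-→d18:-→d19:-→d20:H1→d21:-→d22:-→d23:-→d24:-→d25:-→d26:-→d27:-→d28:H3 -> H3
  - 158.48.0.0/12 clear@12
  - 45.219.3.0/24 clear@24
  add 247.128.0.0/9 -> H2 at depth 9
  lookup 247.128.0.11: bits 111101111 walk d0:-→d1:-→d2:-→d3:-→d4:-→d5:-→d6:-→d7:-→d8:-→d9:H2 -> H2
  add 45.219.3.0/24 -> H1 at depth 24
  add 45.219.3.48/28 -> H2 at depth 28
  add 45.219.0.0/21 -> H3 at depth 21
  add 45.219.3.57/32 -> H6 at depth 32
  lookup 45.219.0.9: bits 0010110111011011000000 walk d0:-→d1:-→d2:-→d3:-→d4:-→d5:-→d6:-→d7:-→d8:-→d9:-→d10:-→d11:-→d12:-→d13:-→d14:-→d15:-→d16:-→d17:-→d18:-→d19:-→d20:-→d21:H3→d22:- -> H3
  add 247.160.0.0/12 -> H5 at depth 12
  lookup 158.55.128.0: bits 10011110001101111000 walk d0:-→d1:-→d2:-→d3:-→d4:-→d5:-→d6:-→d7:-→d8:-→d9:-→d10:-→d11:-→d12:-→d13:-→d14:-→d15:-→d16:-→d17:-→d18:-→d19:-→d20:H1 -> H1
  add 158.0.0.0/7 -> H1 at depth 7

== LOOKUPS ==
["H2","H1","H2","H2","H1","H3","H3","H3","H3","H3","H6","H3","H2","H3","H1"]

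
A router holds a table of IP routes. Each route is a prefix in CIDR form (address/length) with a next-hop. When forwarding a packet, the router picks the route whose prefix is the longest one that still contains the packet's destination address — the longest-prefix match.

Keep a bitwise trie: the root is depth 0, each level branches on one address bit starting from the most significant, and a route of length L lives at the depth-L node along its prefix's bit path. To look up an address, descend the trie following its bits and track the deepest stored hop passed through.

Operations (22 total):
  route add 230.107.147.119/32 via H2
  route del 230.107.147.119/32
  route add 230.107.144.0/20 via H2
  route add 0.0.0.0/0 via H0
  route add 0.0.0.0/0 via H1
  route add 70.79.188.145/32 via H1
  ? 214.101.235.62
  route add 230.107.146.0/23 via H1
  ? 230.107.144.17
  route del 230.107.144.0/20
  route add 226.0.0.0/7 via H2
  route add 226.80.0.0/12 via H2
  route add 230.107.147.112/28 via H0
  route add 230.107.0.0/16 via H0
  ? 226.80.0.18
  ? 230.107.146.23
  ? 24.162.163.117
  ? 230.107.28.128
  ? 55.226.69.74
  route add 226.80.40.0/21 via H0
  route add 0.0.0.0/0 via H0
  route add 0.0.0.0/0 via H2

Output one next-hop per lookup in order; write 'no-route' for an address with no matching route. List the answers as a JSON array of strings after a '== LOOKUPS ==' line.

Apply in order:
  add 230.107.147.119/32 -> H2 at depth 32
  del 230.107.147.119/32 (clear depth 32)
  add 230.107.144.0/20 -> H2 at depth 20
  add 0.0.0.0/0 -> H0 at depth 0
  add 0.0.0.0/0 -> H1 at depth 0
  add 70.79.188.145/32 -> H1 at depth 32
  lookup 214.101.235.62: bits 11 walk d0:H1→d1:-→d2:- -> H1
  add 230.107.146.0/23 -> H1 at depth 23
  lookup 230.107.144.17: bits 1110011001101011100100 walk d0:H1→d1:-→d2:-→d3:-→d4:-→d5:-→d6:-→d7:-→d8:-→d9:-→d10:-→d11:-→d12:-→d13:-→d14:-→d15:-→d16:-→d17:-→d18:-→d19:-→d20:H2→d21:-→d22:- -> H2
  del 230.107.144.0/20 (clear depth 20)
  add 226.0.0.0/7 -> H2 at depth 7
  add 226.80.0.0/12 -> H2 at depth 12
  add 230.107.147.112/28 -> H0 at depth 28
  add 230.107.0.0/16 -> H0 at depth 16
  lookup 226.80.0.18: bits 111000100101 walk d0:H1→d1:-→d2:-→d3:-→d4:-→d5:-→d6:-→d7:H2→d8:-→d9:-→d10:-→d11:-→d12:H2 -> H2
  lookup 230.107.146.23: bits 11100110011010111001001 walk d0:H1→d1:-→d2:-→d3:-→d4:-→d5:-→d6:-→d7:-→d8:-→d9:-→d10:-→d11:-→d12:-→d13:-→d14:-→d15:-→d16:H0→d17:-→d18:-→d19:-→d20:-→d21:-→d22:-→d23:H1 -> H1
  lookup 24.162.163.117: bits 0 walk d0:H1→d1:- -> H1
  lookup 230.107.28.128: bits 1110011001101011 walk d0:H1→d1:-→d2:-→d3:-→d4:-→d5:-→d6:-→d7:-→d8:-→d9:-→d10:-→d11:-→d12:-→d13:-→d14:-→d15:-→d16:H0 -> H0
  lookup 55.226.69.74: bits 0 walk d0:H1→d1:- -> H1
  add 226.80.40.0/21 -> H0 at depth 21
  add 0.0.0.0/0 -> H0 at depth 0
  add 0.0.0.0/0 -> H2 at depth 0

== LOOKUPS ==
["H1","H2","H2","H1","H1","H0","H1"]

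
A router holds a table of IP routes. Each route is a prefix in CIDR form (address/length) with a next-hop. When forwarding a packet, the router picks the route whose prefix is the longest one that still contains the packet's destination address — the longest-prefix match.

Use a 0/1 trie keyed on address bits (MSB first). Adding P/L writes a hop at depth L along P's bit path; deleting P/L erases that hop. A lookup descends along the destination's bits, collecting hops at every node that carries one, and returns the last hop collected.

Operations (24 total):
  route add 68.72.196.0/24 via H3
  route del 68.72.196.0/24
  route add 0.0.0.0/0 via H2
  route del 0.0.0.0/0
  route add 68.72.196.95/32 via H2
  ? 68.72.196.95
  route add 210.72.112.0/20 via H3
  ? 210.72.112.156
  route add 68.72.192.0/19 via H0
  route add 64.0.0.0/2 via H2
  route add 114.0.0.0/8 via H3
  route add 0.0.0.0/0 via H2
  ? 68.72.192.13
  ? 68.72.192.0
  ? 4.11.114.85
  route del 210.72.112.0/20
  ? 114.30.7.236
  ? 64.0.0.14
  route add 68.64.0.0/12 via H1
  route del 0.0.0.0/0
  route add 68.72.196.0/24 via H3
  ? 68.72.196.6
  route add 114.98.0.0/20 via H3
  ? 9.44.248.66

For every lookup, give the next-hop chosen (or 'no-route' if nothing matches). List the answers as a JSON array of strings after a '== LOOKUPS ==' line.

Apply in order:
  + 68.72.196.0/24 (H3) depth=24
  del 68.72.196.0/24 (clear depth 24)
  + 0.0.0.0/0 (H2) depth=0
  del 0.0.0.0/0 (clear depth 0)
  + 68.72.196.95/32 (H2) depth=32
  ? 68.72.196.95  path d0:-→d1:-→d2:-→d3:-→d4:-→d5:-→d6:-→d7:-→d8:-→d9:-→d10:-→d11:-→d12:-→d13:-→d14:-→d15:-→d16:-→d17:-→d18:-→d19:-→d20:-→d21:-→d22:-→d23:-→d24:-→d25:-→d26:-→d27:-→d28:-→d29:-→d30:-→d31:-→d32:H2  best=H2
  + 210.72.112.0/20 (H3) depth=20
  ? 210.72.112.156  path d0:-→d1:-→d2:-→d3:-→d4:-→d5:-→d6:-→d7:-→d8:-→d9:-→d10:-→d11:-→d12:-→d13:-→d14:-→d15:-→d16:-→d17:-→d18:-→d19:-→d20:H3  best=H3
  + 68.72.192.0/19 (H0) depth=19
  + 64.0.0.0/2 (H2) depth=2
  + 114.0.0.0/8 (H3) depth=8
  + 0.0.0.0/0 (H2) depth=0
  ? 68.72.192.13  path d0:H2→d1:-→d2:H2→d3:-→d4:-→d5:-→d6:-→d7:-→d8:-→d9:-→d10:-→d11:-→d12:-→d13:-→d14:-→d15:-→d16:-→d17:-→d18:-→d19:H0→d20:-→d21:-  best=H0
  ? 68.72.192.0  path d0:H2→d1:-→d2:H2→d3:-→d4:-→d5:-→d6:-→d7:-→d8:-→d9:-→d10:-→d11:-→d12:-→d13:-→d14:-→d15:-→d16:-→d17:-→d18:-→d19:H0→d20:-→d21:-  best=H0
  ? 4.11.114.85  path d0:H2→d1:-  best=H2
  del 210.72.112.0/20 (clear depth 20)
  ? 114.30.7.236  path d0:H2→d1:-→d2:H2→d3:-→d4:-→d5:-→d6:-→d7:-→d8:H3  best=H3
  ? 64.0.0.14  path d0:H2→d1:-→d2:H2→d3:-→d4:-→d5:-  best=H2
  + 68.64.0.0/12 (H1) depth=12
  del 0.0.0.0/0 (clear depth 0)
  + 68.72.196.0/24 (H3) depth=24
  ? 68.72.196.6  path d0:-→d1:-→d2:H2→d3:-→d4:-→d5:-→d6:-→d7:-→d8:-→d9:-→d10:-→d11:-→d12:H1→d13:-→d14:-→d15:-→d16:-→d17:-→d18:-→d19:H0→d20:-→d21:-→d22:-→d23:-→d24:H3→d25:-  best=H3
  + 114.98.0.0/20 (H3) depth=20
  ? 9.44.248.66  path d0:-→d1:-  best=no-route

== LOOKUPS ==
["H2","H3","H0","H0","H2","H3","H2","H3","no-route"]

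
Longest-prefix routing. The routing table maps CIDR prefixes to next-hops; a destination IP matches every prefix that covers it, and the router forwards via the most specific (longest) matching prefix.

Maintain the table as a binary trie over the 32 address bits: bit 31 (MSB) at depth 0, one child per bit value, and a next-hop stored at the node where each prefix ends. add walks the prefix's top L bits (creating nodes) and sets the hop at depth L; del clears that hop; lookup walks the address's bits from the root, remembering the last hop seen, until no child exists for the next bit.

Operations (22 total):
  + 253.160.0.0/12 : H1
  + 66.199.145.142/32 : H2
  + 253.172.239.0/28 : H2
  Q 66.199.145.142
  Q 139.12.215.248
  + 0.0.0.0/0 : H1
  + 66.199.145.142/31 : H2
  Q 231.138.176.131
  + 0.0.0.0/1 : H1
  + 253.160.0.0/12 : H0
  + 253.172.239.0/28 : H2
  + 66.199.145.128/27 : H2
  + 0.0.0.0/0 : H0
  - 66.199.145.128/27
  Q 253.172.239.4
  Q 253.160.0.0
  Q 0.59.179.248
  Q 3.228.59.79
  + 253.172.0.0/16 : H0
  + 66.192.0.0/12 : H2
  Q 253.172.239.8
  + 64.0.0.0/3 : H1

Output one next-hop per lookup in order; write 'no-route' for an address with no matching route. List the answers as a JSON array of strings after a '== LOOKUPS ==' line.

Process each operation:
  add 253.160.0.0/12 -> H1 at depth 12
  add 66.199.145.142/32 -> H2 at depth 32
  add 253.172.239.0/28 -> H2 at depth 28
  ? 66.199.145.142  path d0:-→d1:-→d2:-→d3:-→d4:-→d5:-→d6:-→d7:-→d8:-→d9:-→d10:-→d11:-→d12:-→d13:-→d14:-→d15:-→d16:-→d17:-→d18:-→d19:-→d20:-→d21:-→d22:-→d23:-→d24:-→d25:-→d26:-→d27:-→d28:-→d29:-→d30:-→d31:-→d32:H2  best=H2
  ? 139.12.215.248  path d0:-→d1:-  best=no-route
  add 0.0.0.0/0 -> H1 at depth 0
  add 66.199.145.142/31 -> H2 at depth 31
  ? 231.138.176.131  path d0:H1→d1:-→d2:-→d3:-  best=H1
  add 0.0.0.0/1 -> H1 at depth 1
  add 253.160.0.0/12 -> H0 at depth 12
  add 253.172.239.0/28 -> H2 at depth 28
  add 66.199.145.128/27 -> H2 at depth 27
  add 0.0.0.0/0 -> H0 at depth 0
  del 66.199.145.128/27 (clear depth 27)
  ? 253.172.239.4  path d0:H0→d1:-→d2:-→d3:-→d4:-→d5:-→d6:-→d7:-→d8:-→d9:-→d10:-→d11:-→d12:H0→d13:-→d14:-→d15:-→d16:-→d17:-→d18:-→d19:-→d20:-→d21:-→d22:-→d23:-→d24:-→d25:-→d26:-→d27:-→d28:H2  best=H2
  ? 253.160.0.0  path d0:H0→d1:-→d2:-→d3:-→d4:-→d5:-→d6:-→d7:-→d8:-→d9:-→d10:-→d11:-→d12:H0  best=H0
  ? 0.59.179.248  path d0:H0→d1:H1  best=H1
  ? 3.228.59.79  path d0:H0→d1:H1  best=H1
  add 253.172.0.0/16 -> H0 at depth 16
  add 66.192.0.0/12 -> H2 at depth 12
  ? 253.172.239.8  path d0:H0→d1:-→d2:-→d3:-→d4:-→d5:-→d6:-→d7:-→d8:-→d9:-→d10:-→d11:-→d12:H0→d13:-→d14:-→d15:-→d16:H0→d17:-→d18:-→d19:-→d20:-→d21:-→d22:-→d23:-→d24:-→d25:-→d26:-→d27:-→d28:H2  best=H2
  add 64.0.0.0/3 -> H1 at depth 3

== LOOKUPS ==
["H2","no-route","H1","H2","H0","H1","H1","H2"]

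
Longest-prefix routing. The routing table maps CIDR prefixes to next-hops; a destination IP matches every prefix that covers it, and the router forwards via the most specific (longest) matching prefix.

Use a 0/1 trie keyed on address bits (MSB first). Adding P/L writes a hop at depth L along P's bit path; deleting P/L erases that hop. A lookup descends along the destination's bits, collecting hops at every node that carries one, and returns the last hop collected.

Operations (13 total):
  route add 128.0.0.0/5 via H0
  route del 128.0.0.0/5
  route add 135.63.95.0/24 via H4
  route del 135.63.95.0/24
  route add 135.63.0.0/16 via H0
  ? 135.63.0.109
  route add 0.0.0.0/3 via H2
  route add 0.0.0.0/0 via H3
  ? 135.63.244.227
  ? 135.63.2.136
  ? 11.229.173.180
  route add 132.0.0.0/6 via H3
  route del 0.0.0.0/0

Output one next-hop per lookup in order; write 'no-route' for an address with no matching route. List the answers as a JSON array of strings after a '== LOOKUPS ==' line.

Process each operation:
  + 128.0.0.0/5 (H0) depth=5
  del 128.0.0.0/5 (clear depth 5)
  + 135.63.95.0/24 (H4) depth=24
  del 135.63.95.0/24 (clear depth 24)
  + 135.63.0.0/16 (H0) depth=16
  ? 135.63.0.109  path d0:-→d1:-→d2:-→d3:-→d4:-→d5:-→d6:-→d7:-→d8:-→d9:-→d10:-→d11:-→d12:-→d13:-→d14:-→d15:-→d16:H0→d17:-  best=H0
  + 0.0.0.0/3 (H2) depth=3
  + 0.0.0.0/0 (H3) depth=0
  ? 135.63.244.227  path d0:H3→d1:-→d2:-→d3:-→d4:-→d5:-→d6:-→d7:-→d8:-→d9:-→d10:-→d11:-→d12:-→d13:-→d14:-→d15:-→d16:H0  best=H0
  ? 135.63.2.136  path d0:H3→d1:-→d2:-→d3:-→d4:-→d5:-→d6:-→d7:-→d8:-→d9:-→d10:-→d11:-→d12:-→d13:-→d14:-→d15:-→d16:H0→d17:-  best=H0
  ? 11.229.173.180  path d0:H3→d1:-→d2:-→d3:H2  best=H2
  + 132.0.0.0/6 (H3) depth=6
  del 0.0.0.0/0 (clear depth 0)

== LOOKUPS ==
["H0","H0","H0","H2"]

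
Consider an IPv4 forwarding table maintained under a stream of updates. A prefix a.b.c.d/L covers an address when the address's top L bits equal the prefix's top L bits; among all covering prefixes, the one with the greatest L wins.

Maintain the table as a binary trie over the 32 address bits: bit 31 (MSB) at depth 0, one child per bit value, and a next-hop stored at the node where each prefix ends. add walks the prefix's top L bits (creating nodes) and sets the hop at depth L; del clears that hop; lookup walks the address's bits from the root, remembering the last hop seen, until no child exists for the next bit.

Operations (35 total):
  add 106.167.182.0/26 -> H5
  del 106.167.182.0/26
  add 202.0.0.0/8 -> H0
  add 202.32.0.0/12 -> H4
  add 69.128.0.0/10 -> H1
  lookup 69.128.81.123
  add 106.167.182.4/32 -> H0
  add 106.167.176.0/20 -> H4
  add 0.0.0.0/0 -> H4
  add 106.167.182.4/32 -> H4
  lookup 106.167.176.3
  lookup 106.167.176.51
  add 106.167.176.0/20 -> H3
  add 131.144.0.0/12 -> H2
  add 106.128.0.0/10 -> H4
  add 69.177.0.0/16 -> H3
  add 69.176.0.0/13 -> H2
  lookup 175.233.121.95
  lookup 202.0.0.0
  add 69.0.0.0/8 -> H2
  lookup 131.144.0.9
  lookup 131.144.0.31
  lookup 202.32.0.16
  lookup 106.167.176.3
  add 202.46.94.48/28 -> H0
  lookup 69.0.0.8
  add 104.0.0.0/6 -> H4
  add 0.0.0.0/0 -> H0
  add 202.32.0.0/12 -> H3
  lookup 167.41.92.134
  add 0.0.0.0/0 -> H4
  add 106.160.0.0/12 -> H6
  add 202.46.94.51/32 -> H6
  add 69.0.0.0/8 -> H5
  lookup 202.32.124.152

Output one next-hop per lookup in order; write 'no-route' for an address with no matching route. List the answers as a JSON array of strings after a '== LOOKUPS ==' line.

Apply in order:
  add 106.167.182.0/26 -> H5 at depth 26
  del 106.167.182.0/26 (clear depth 26)
  add 202.0.0.0/8 -> H0 at depth 8
  add 202.32.0.0/12 -> H4 at depth 12
  add 69.128.0.0/10 -> H1 at depth 10
  ? 69.128.81.123  path d0:-→d1:-→d2:-→d3:-→d4:-→d5:-→d6:-→d7:-→d8:-→d9:-→d10:H1  best=H1
  add 106.167.182.4/32 -> H0 at depth 32
  add 106.167.176.0/20 -> H4 at depth 20
  add 0.0.0.0/0 -> H4 at depth 0
  add 106.167.182.4/32 -> H4 at depth 32
  ? 106.167.176.3  path d0:H4→d1:-→d2:-→d3:-→d4:-→d5:-→d6:-→d7:-→d8:-→d9:-→d10:-→d11:-→d12:-→d13:-→d14:-→d15:-→d16:-→d17:-→d18:-→d19:-→d20:H4→d21:-  best=H4
  ? 106.167.176.51  path d0:H4→d1:-→d2:-→d3:-→d4:-→d5:-→d6:-→d7:-→d8:-→d9:-→d10:-→d11:-→d12:-→d13:-→d14:-→d15:-→d16:-→d17:-→d18:-→d19:-→d20:H4→d21:-  best=H4
  add 106.167.176.0/20 -> H3 at depth 20
  add 131.144.0.0/12 -> H2 at depth 12
  add 106.128.0.0/10 -> H4 at depth 10
  add 69.177.0.0/16 -> H3 at depth 16
  add 69.176.0.0/13 -> H2 at depth 13
  ? 175.233.121.95  path d0:H4→d1:-→d2:-  best=H4
  ? 202.0.0.0  path d0:H4→d1:-→d2:-→d3:-→d4:-→d5:-→d6:-→d7:-→d8:H0→d9:-→d10:-  best=H0
  add 69.0.0.0/8 -> H2 at depth 8
  ? 131.144.0.9  path d0:H4→d1:-→d2:-→d3:-→d4:-→d5:-→d6:-→d7:-→d8:-→d9:-→d10:-→d11:-→d12:H2  best=H2
  ? 131.144.0.31  path d0:H4→d1:-→d2:-→d3:-→d4:-→d5:-→d6:-→d7:-→d8:-→d9:-→d10:-→d11:-→d12:H2  best=H2
  ? 202.32.0.16  path d0:H4→d1:-→d2:-→d3:-→d4:-→d5:-→d6:-→d7:-→d8:H0→d9:-→d10:-→d11:-→d12:H4  best=H4
  ? 106.167.176.3  path d0:H4→d1:-→d2:-→d3:-→d4:-→d5:-→d6:-→d7:-→d8:-→d9:-→d10:H4→d11:-→d12:-→d13:-→d14:-→d15:-→d16:-→d17:-→d18:-→d19:-→d20:H3→d21:-  best=H3
  add 202.46.94.48/28 -> H0 at depth 28
  ? 69.0.0.8  path d0:H4→d1:-→d2:-→d3:-→d4:-→d5:-→d6:-→d7:-→d8:H2  best=H2
  add 104.0.0.0/6 -> H4 at depth 6
  add 0.0.0.0/0 -> H0 at depth 0
  add 202.32.0.0/12 -> H3 at depth 12
  ? 167.41.92.134  path d0:H0→d1:-→d2:-  best=H0
  add 0.0.0.0/0 -> H4 at depth 0
  add 106.160.0.0/12 -> H6 at depth 12
  add 202.46.94.51/32 -> H6 at depth 32
  add 69.0.0.0/8 -> H5 at depth 8
  ? 202.32.124.152  path d0:H4→d1:-→d2:-→d3:-→d4:-→d5:-→d6:-→d7:-→d8:H0→d9:-→d10:-→d11:-→d12:H3  best=H3

== LOOKUPS ==
["H1","H4","H4","H4","H0","H2","H2","H4","H3","H2","H0","H3"]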